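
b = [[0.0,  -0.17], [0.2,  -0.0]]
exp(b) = [[0.98,-0.17], [0.2,0.98]]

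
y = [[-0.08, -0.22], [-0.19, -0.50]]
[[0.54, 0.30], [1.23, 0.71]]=y@[[0.44, -2.26],  [-2.62, -0.56]]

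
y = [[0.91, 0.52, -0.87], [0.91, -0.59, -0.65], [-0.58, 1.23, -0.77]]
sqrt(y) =[[0.56, 1.03, -0.33], [0.21, 0.69, -0.55], [-1.17, 2.32, 0.36]]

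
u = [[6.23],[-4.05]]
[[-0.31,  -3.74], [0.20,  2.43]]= u@[[-0.05,-0.6]]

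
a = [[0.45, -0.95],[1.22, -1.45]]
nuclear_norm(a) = 2.39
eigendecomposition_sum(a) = [[0.23+0.72j, -0.48-0.47j], [(0.61+0.6j), (-0.73-0.22j)]] + [[0.23-0.72j, -0.48+0.47j], [(0.61-0.6j), -0.72+0.22j]]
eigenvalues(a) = [(-0.5+0.51j), (-0.5-0.51j)]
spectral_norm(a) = 2.15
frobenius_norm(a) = 2.17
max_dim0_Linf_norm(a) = 1.45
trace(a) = -1.00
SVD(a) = [[-0.48, -0.88], [-0.88, 0.48]] @ diag([2.154209387684095, 0.23512106246297554]) @ [[-0.6,  0.8], [0.8,  0.60]]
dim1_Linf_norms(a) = [0.95, 1.45]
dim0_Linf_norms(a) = [1.22, 1.45]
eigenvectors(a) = [[(0.58+0.31j), (0.58-0.31j)], [0.75+0.00j, (0.75-0j)]]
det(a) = 0.51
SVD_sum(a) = [[0.62, -0.83], [1.13, -1.52]] + [[-0.17, -0.12], [0.09, 0.07]]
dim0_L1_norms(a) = [1.67, 2.4]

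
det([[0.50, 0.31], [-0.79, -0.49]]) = -0.000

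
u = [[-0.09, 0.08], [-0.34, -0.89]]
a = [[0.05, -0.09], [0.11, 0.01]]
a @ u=[[0.03, 0.08], [-0.01, -0.00]]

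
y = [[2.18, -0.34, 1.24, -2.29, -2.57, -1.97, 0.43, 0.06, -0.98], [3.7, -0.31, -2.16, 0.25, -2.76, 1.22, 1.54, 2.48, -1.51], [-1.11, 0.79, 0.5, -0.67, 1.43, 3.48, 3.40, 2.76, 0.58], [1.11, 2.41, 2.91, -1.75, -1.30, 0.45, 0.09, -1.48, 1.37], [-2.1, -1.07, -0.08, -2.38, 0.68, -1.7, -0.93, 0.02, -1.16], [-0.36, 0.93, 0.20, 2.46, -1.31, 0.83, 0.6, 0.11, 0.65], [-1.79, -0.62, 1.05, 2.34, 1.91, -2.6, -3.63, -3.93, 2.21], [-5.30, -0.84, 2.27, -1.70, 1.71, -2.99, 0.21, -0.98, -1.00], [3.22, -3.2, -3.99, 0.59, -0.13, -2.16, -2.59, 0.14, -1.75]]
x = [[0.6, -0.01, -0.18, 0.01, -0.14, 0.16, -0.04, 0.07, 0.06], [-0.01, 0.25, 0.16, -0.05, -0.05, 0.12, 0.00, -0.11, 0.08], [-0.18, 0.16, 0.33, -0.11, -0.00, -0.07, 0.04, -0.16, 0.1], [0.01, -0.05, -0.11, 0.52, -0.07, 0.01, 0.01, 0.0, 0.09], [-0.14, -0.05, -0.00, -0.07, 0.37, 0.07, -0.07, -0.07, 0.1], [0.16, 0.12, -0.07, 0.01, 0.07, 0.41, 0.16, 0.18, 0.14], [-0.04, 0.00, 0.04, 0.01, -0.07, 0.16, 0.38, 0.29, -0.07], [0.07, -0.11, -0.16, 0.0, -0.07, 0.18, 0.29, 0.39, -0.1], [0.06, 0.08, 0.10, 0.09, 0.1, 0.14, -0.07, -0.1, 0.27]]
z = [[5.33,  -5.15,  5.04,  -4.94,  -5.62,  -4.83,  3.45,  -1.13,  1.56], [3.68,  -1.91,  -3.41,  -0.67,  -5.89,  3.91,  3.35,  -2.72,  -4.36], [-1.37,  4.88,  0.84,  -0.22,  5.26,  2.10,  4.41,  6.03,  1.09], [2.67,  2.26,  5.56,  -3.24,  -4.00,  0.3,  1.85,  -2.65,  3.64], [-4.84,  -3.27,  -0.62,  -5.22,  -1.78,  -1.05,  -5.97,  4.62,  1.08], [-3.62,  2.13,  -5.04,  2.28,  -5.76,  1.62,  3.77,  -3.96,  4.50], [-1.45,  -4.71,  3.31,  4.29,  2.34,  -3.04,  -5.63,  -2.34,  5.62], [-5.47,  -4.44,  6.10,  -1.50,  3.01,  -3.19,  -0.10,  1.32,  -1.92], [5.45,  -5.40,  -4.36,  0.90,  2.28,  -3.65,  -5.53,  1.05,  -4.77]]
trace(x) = 3.52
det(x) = -0.00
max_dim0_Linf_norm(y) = 5.3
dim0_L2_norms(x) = [0.67, 0.36, 0.47, 0.55, 0.43, 0.54, 0.52, 0.57, 0.38]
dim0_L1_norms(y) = [20.87, 10.51, 14.4, 14.43, 13.8, 17.4, 13.42, 11.96, 11.21]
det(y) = 1.51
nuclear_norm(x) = 3.53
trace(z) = -8.22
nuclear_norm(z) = 87.78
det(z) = -13262547.49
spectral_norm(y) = 11.06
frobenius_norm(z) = 34.09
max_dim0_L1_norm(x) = 1.37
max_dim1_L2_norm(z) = 13.24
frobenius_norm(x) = 1.52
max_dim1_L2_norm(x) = 0.67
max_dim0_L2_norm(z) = 12.89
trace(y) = -4.23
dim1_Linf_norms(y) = [2.57, 3.7, 3.48, 2.91, 2.38, 2.46, 3.93, 5.3, 3.99]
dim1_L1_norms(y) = [12.06, 15.93, 14.72, 12.87, 10.12, 7.45, 20.08, 17.0, 17.77]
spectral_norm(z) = 17.94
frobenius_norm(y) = 17.48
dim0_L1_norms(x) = [1.27, 0.83, 1.15, 0.87, 0.94, 1.32, 1.06, 1.37, 1.01]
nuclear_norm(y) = 38.41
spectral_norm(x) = 0.96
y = z @ x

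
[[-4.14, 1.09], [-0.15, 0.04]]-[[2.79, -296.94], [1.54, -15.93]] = [[-6.93, 298.03], [-1.69, 15.97]]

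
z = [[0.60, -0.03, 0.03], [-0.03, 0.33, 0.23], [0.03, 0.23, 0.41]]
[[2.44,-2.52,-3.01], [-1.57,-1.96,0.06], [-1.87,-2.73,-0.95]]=z@[[4.19, -4.12, -4.78],[-1.62, -3.13, 1.81],[-3.95, -4.59, -2.98]]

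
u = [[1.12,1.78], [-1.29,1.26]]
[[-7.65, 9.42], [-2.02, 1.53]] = u @ [[-1.63, 2.47], [-3.27, 3.74]]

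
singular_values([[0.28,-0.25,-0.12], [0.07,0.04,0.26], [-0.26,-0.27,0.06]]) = [0.41, 0.38, 0.26]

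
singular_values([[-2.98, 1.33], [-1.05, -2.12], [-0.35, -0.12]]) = [3.28, 2.37]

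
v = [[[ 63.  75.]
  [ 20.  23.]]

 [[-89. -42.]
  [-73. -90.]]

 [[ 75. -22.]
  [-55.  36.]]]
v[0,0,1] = 75.0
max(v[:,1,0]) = 20.0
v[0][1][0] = 20.0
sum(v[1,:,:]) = -294.0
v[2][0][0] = 75.0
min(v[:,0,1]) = -42.0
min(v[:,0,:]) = -89.0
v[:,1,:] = [[20.0, 23.0], [-73.0, -90.0], [-55.0, 36.0]]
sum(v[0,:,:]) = 181.0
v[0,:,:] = [[63.0, 75.0], [20.0, 23.0]]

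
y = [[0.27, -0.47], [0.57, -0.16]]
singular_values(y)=[0.74, 0.3]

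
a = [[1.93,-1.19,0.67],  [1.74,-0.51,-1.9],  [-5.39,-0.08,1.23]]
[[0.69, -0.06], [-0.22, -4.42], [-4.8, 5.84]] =a@[[1.02, -0.69], [1.45, -0.10], [0.66, 1.72]]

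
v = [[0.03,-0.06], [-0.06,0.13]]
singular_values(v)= [0.16, 0.0]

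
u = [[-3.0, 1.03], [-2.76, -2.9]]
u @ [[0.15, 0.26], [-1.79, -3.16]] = [[-2.29,  -4.03], [4.78,  8.45]]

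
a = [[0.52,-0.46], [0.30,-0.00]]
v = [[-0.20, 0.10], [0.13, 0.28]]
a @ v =[[-0.16, -0.08], [-0.06, 0.03]]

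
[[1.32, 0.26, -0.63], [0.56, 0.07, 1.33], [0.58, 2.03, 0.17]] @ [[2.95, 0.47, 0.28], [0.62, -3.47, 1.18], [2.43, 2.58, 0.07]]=[[2.52,-1.91,0.63], [4.93,3.45,0.33], [3.38,-6.33,2.57]]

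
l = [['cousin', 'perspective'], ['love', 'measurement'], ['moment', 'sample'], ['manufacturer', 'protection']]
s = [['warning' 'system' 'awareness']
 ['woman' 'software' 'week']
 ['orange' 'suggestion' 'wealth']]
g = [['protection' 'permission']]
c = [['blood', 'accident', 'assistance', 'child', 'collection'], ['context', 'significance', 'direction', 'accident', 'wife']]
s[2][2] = 'wealth'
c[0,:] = ['blood', 'accident', 'assistance', 'child', 'collection']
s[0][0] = 'warning'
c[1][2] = 'direction'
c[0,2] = 'assistance'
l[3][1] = 'protection'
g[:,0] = ['protection']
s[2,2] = 'wealth'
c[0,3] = 'child'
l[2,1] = 'sample'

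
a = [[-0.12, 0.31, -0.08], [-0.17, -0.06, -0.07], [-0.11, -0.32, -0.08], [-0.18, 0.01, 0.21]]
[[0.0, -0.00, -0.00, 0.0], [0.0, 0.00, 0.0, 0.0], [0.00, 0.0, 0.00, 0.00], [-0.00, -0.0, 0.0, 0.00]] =a @ [[0.00, -0.0, -0.01, 0.00], [-0.0, -0.01, -0.01, 0.00], [-0.01, -0.02, 0.01, -0.00]]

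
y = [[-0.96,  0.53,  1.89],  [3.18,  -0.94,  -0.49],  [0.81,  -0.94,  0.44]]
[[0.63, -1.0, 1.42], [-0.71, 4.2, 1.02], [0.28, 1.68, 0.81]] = y @ [[-0.3,1.16,0.48],[-0.42,-0.67,0.02],[0.3,0.25,0.99]]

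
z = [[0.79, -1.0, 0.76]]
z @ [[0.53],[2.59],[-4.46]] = [[-5.56]]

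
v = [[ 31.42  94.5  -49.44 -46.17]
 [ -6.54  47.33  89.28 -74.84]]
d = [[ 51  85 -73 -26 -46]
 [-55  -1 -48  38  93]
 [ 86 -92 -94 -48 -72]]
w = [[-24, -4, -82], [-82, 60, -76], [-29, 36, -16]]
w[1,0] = -82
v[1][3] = -74.84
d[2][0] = 86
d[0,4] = -46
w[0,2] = -82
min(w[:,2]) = -82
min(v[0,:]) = -49.44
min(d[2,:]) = -94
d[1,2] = -48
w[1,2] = -76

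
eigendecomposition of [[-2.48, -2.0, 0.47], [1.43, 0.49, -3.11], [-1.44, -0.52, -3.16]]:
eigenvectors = [[-0.51+0.35j, -0.51-0.35j, (0.34+0j)], [(0.76+0j), (0.76-0j), 0.46+0.00j], [0.02-0.20j, (0.02+0.2j), (0.82+0j)]]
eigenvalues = [(-0.55+1.49j), (-0.55-1.49j), (-4.04+0j)]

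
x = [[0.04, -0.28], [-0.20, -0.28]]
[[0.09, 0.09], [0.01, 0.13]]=x@ [[0.32, -0.18], [-0.27, -0.35]]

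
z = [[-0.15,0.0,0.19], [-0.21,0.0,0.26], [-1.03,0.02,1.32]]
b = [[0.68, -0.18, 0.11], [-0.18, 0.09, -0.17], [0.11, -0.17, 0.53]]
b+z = [[0.53, -0.18, 0.3],  [-0.39, 0.09, 0.09],  [-0.92, -0.15, 1.85]]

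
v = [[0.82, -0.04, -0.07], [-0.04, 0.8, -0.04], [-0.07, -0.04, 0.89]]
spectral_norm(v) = 0.93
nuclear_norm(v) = 2.51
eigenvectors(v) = [[0.64, 0.6, -0.49], [0.63, -0.77, -0.11], [0.44, 0.24, 0.87]]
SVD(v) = [[-0.49, -0.6, -0.64], [-0.11, 0.77, -0.63], [0.87, -0.24, -0.44]] @ diag([0.9347243699719405, 0.8435113190226784, 0.7317643110053811]) @ [[-0.49, -0.11, 0.87], [-0.6, 0.77, -0.24], [-0.64, -0.63, -0.44]]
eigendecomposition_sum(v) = [[0.30, 0.29, 0.21],[0.29, 0.29, 0.20],[0.21, 0.2, 0.14]] + [[0.3,-0.39,0.12], [-0.39,0.50,-0.15], [0.12,-0.15,0.05]] + [[0.22, 0.05, -0.40], [0.05, 0.01, -0.09], [-0.4, -0.09, 0.70]]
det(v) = 0.58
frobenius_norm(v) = 1.46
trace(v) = 2.51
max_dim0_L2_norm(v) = 0.89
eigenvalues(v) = [0.73, 0.84, 0.93]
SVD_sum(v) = [[0.22, 0.05, -0.4], [0.05, 0.01, -0.09], [-0.40, -0.09, 0.70]] + [[0.30, -0.39, 0.12], [-0.39, 0.5, -0.15], [0.12, -0.15, 0.05]] + [[0.30, 0.29, 0.21], [0.29, 0.29, 0.20], [0.21, 0.2, 0.14]]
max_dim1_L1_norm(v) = 1.0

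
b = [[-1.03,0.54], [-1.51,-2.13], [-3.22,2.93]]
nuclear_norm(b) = 7.11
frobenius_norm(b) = 5.21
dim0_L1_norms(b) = [5.76, 5.6]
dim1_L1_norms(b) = [1.57, 3.64, 6.15]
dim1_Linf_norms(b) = [1.03, 2.13, 3.22]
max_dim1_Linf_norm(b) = 3.22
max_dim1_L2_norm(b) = 4.35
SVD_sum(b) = [[-0.8, 0.78], [0.29, -0.29], [-3.11, 3.04]] + [[-0.23, -0.24], [-1.8, -1.84], [-0.11, -0.11]]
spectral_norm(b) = 4.51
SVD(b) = [[-0.25, -0.13], [0.09, -0.99], [-0.96, -0.06]] @ diag([4.509713567159726, 2.6048576817506754]) @ [[0.71, -0.7], [0.70, 0.71]]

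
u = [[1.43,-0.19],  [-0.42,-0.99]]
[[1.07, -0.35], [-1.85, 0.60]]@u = [[1.68, 0.14], [-2.9, -0.24]]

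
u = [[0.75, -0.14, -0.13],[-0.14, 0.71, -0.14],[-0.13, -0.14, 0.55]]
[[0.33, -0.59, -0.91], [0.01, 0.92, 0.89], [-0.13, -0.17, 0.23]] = u @ [[0.44, -0.60, -0.90], [0.08, 1.15, 1.18], [-0.11, -0.15, 0.50]]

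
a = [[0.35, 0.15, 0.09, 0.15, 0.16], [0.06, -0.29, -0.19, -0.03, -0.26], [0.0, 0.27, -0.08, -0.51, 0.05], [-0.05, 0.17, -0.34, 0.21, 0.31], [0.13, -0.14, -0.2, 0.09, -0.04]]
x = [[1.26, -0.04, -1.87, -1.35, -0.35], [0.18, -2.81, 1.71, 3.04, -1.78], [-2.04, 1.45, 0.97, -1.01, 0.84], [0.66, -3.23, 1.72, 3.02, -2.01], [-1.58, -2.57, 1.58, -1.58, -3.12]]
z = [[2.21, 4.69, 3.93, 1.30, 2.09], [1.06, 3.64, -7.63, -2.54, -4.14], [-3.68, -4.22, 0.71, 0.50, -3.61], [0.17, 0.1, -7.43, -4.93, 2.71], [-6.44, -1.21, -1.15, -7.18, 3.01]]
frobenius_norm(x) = 9.49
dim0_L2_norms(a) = [0.38, 0.48, 0.45, 0.58, 0.44]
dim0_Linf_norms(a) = [0.35, 0.29, 0.34, 0.51, 0.31]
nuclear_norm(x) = 15.63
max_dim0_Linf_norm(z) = 7.63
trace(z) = 4.64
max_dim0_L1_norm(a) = 1.02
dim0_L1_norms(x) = [5.72, 10.1, 7.85, 10.0, 8.1]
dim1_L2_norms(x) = [2.65, 4.82, 2.99, 5.19, 4.88]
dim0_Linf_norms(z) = [6.44, 4.69, 7.63, 7.18, 4.14]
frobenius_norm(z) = 19.53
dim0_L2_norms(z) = [7.81, 7.38, 11.43, 9.18, 7.14]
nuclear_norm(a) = 2.07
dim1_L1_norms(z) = [14.22, 19.01, 12.72, 15.34, 18.99]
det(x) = 0.51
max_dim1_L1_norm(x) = 10.64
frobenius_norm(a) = 1.05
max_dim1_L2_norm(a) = 0.58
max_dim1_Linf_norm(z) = 7.63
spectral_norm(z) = 13.72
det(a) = 0.00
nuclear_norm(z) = 36.69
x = z @ a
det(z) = 428.95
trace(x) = -0.68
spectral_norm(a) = 0.63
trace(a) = 0.15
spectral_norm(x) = 7.78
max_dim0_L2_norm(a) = 0.58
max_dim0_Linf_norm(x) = 3.23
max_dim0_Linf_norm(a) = 0.51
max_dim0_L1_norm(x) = 10.1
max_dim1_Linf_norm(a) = 0.51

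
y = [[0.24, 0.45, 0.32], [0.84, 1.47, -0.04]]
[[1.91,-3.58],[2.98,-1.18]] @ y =[[-2.55, -4.4, 0.75],  [-0.28, -0.39, 1.0]]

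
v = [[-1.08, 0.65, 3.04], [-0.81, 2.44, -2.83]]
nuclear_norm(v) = 6.89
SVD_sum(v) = [[0.01, -0.94, 2.42],[-0.01, 1.27, -3.28]] + [[-1.09, 1.59, 0.62],[-0.8, 1.17, 0.45]]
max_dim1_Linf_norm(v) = 3.04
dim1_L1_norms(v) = [4.77, 6.08]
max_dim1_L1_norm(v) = 6.08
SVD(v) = [[-0.59, 0.80], [0.8, 0.59]] @ diag([4.376338820121031, 2.5093342805416863]) @ [[-0.00,0.36,-0.93], [-0.54,0.79,0.3]]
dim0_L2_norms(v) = [1.35, 2.53, 4.15]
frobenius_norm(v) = 5.04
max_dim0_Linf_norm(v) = 3.04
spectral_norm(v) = 4.38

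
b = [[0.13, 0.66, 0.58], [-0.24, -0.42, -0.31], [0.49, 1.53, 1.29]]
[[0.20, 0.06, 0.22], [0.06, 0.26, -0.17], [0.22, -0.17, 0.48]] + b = [[0.33, 0.72, 0.80], [-0.18, -0.16, -0.48], [0.71, 1.36, 1.77]]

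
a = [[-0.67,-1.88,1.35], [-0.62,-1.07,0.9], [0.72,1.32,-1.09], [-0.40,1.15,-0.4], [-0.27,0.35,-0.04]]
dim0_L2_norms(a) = [1.26, 2.8, 2.0]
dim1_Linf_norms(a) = [1.88, 1.07, 1.32, 1.15, 0.35]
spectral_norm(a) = 3.54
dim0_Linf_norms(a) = [0.72, 1.88, 1.35]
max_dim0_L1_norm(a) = 5.77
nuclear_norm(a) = 4.49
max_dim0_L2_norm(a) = 2.8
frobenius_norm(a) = 3.67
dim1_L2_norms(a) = [2.41, 1.53, 1.86, 1.28, 0.44]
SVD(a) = [[-0.68, 0.02, -0.67], [-0.43, 0.26, 0.14], [0.52, -0.27, -0.61], [0.29, 0.83, -0.34], [0.06, 0.41, 0.22]] @ diag([3.542401955828663, 0.9406615528820067, 0.006650283518889103]) @ [[0.27, 0.78, -0.56], [-0.86, 0.46, 0.22], [0.43, 0.42, 0.8]]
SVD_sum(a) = [[-0.65, -1.89, 1.35], [-0.41, -1.18, 0.85], [0.5, 1.44, -1.03], [0.28, 0.79, -0.57], [0.06, 0.17, -0.12]] + [[-0.01,0.01,0.0],[-0.21,0.11,0.05],[0.22,-0.12,-0.06],[-0.67,0.36,0.17],[-0.33,0.17,0.08]] + [[-0.0, -0.00, -0.00], [0.00, 0.0, 0.0], [-0.0, -0.00, -0.00], [-0.0, -0.0, -0.00], [0.0, 0.0, 0.0]]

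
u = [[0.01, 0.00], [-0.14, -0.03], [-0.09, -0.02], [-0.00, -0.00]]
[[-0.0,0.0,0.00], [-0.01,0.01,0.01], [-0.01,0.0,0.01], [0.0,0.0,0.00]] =u @ [[-0.03, 0.03, 0.04], [0.40, -0.38, -0.61]]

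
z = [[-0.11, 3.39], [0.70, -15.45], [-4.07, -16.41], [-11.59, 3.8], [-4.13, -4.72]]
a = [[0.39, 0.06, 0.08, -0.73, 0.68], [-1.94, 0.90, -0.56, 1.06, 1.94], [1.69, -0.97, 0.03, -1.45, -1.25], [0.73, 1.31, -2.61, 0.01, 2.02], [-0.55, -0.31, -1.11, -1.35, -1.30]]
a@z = [[5.33,-6.90],[-17.18,-16.42],[20.98,20.61],[3.00,15.57],[25.38,22.15]]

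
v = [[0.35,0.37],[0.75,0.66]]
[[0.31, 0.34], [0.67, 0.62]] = v @ [[0.87,0.02],  [0.02,0.91]]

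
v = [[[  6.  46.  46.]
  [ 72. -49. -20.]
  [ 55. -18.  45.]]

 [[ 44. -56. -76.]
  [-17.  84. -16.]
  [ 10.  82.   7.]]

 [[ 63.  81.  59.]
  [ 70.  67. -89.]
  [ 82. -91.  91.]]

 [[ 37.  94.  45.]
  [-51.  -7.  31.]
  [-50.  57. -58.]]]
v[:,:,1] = [[46.0, -49.0, -18.0], [-56.0, 84.0, 82.0], [81.0, 67.0, -91.0], [94.0, -7.0, 57.0]]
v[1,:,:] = [[44.0, -56.0, -76.0], [-17.0, 84.0, -16.0], [10.0, 82.0, 7.0]]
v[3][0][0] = 37.0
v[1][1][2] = -16.0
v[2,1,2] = -89.0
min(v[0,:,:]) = -49.0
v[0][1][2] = -20.0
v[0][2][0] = 55.0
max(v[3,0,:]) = 94.0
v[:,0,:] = [[6.0, 46.0, 46.0], [44.0, -56.0, -76.0], [63.0, 81.0, 59.0], [37.0, 94.0, 45.0]]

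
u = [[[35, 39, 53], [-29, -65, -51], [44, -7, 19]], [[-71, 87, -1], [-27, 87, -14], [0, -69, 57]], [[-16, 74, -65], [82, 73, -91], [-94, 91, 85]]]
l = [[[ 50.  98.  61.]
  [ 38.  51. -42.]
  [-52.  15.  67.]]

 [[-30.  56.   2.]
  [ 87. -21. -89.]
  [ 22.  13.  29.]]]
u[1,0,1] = 87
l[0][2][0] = -52.0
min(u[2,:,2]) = -91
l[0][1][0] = 38.0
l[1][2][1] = 13.0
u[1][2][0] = 0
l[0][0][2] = 61.0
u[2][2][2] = 85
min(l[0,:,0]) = -52.0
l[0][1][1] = 51.0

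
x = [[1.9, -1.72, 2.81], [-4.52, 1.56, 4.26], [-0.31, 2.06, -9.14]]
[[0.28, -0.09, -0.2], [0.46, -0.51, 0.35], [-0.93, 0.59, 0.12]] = x @ [[-0.01,0.04,-0.06],[-0.01,-0.02,0.05],[0.1,-0.07,-0.0]]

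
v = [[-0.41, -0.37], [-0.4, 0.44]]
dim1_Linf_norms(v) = [0.41, 0.44]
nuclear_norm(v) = 1.15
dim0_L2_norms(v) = [0.57, 0.57]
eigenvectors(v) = [[-0.93, 0.35], [-0.37, -0.94]]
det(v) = -0.33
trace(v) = 0.03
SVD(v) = [[0.02, 1.00], [1.00, -0.02]] @ diag([0.594667648008136, 0.5522412411369433]) @ [[-0.69,0.72], [-0.72,-0.69]]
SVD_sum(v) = [[-0.01, 0.01],[-0.41, 0.43]] + [[-0.40, -0.38], [0.01, 0.01]]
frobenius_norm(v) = 0.81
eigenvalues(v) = [-0.56, 0.59]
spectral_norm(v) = 0.59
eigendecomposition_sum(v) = [[-0.49, -0.18],[-0.19, -0.07]] + [[0.08, -0.19], [-0.21, 0.51]]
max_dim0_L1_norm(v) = 0.81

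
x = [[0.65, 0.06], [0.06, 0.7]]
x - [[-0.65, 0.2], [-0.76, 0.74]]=[[1.3, -0.14], [0.82, -0.04]]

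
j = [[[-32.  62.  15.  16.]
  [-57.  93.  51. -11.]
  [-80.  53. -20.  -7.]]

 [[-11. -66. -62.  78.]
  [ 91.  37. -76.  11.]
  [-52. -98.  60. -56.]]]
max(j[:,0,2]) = 15.0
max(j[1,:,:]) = 91.0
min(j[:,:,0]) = -80.0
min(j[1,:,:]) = -98.0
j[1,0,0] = -11.0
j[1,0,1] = -66.0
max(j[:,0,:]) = 78.0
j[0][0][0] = -32.0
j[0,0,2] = 15.0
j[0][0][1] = 62.0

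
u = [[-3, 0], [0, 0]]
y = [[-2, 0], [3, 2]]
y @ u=[[6, 0], [-9, 0]]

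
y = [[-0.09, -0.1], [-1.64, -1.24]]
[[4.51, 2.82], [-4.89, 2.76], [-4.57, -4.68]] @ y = [[-5.03,  -3.95], [-4.09,  -2.93], [8.09,  6.26]]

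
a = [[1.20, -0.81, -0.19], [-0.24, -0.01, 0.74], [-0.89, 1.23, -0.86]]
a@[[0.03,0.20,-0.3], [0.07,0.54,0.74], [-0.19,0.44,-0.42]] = [[0.02, -0.28, -0.88], [-0.15, 0.27, -0.25], [0.22, 0.11, 1.54]]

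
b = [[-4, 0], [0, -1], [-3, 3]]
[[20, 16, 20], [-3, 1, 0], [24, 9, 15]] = b @ [[-5, -4, -5], [3, -1, 0]]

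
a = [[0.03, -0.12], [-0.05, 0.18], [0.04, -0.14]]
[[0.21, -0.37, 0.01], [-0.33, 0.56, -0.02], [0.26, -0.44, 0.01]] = a @[[2.68,-0.78,0.15], [-1.08,2.91,-0.06]]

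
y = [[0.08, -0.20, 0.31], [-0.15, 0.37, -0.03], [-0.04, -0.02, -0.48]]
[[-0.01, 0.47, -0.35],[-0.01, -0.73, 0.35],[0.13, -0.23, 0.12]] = y @ [[-2.17, 2.90, 2.46], [-0.91, -0.77, 1.89], [-0.06, 0.26, -0.54]]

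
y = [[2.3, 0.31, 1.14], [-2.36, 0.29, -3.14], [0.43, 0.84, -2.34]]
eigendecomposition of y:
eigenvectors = [[0.61, 0.26, -0.25], [-0.79, -0.92, 0.75], [-0.10, -0.28, 0.61]]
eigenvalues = [1.71, 0.01, -1.47]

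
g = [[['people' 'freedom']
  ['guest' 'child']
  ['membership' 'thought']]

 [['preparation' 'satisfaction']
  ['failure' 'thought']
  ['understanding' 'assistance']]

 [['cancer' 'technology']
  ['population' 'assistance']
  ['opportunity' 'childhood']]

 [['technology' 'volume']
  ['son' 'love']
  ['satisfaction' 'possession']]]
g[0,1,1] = 'child'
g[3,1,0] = 'son'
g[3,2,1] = 'possession'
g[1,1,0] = 'failure'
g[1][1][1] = 'thought'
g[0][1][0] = 'guest'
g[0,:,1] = ['freedom', 'child', 'thought']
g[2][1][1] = 'assistance'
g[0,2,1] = 'thought'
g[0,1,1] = 'child'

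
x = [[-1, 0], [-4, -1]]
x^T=[[-1, -4], [0, -1]]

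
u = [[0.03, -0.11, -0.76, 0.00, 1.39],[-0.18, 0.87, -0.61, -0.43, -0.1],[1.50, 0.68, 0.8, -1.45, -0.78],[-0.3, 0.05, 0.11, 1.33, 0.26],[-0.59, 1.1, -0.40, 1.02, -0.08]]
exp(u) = [[-0.43, 0.5, -1.15, 2.34, 1.31], [-0.83, 1.89, -1.01, -0.32, -0.25], [2.17, 0.76, 0.78, -3.94, 0.12], [-0.49, 0.43, 0.38, 3.55, 0.11], [-1.24, 1.46, -0.47, 2.02, 0.56]]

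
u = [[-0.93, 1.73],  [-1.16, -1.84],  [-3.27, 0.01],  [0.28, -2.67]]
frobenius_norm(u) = 5.15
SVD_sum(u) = [[-0.73, 1.81], [0.48, -1.18], [-0.46, 1.15], [0.97, -2.39]] + [[-0.20, -0.08], [-1.64, -0.66], [-2.81, -1.14], [-0.69, -0.28]]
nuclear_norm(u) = 7.28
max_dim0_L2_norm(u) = 3.68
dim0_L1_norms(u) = [5.64, 6.25]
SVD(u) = [[0.53, 0.06],[-0.34, 0.49],[0.34, 0.84],[-0.7, 0.21]] @ diag([3.6892720260937555, 3.588672723651751]) @ [[-0.38, 0.93], [-0.93, -0.38]]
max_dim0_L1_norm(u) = 6.25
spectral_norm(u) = 3.69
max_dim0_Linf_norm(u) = 3.27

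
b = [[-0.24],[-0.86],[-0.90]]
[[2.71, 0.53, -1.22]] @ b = [[-0.01]]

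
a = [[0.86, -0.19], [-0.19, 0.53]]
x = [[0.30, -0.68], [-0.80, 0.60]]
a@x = [[0.41, -0.70],[-0.48, 0.45]]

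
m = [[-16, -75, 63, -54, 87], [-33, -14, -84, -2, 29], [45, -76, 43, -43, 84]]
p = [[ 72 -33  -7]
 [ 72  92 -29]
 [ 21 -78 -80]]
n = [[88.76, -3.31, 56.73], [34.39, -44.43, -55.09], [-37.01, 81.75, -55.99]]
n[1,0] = 34.39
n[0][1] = -3.31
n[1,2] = -55.09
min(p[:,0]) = 21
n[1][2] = -55.09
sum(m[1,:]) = -104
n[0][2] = 56.73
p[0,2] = -7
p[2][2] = -80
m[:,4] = [87, 29, 84]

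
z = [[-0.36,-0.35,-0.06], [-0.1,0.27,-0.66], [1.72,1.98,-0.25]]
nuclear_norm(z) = 3.39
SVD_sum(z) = [[-0.32, -0.37, 0.05],[0.14, 0.16, -0.02],[1.71, 1.99, -0.28]] + [[-0.04, 0.02, -0.11], [-0.24, 0.11, -0.64], [0.01, -0.01, 0.03]] + [[-0.0, 0.00, 0.00],[0.0, -0.00, -0.00],[-0.00, 0.00, 0.00]]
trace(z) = -0.34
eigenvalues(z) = [(-0+0j), (-0.17+1.13j), (-0.17-1.13j)]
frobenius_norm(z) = 2.78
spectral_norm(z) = 2.69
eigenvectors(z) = [[0.68+0.00j, (-0.15+0.07j), (-0.15-0.07j)], [(-0.64+0j), (0.16+0.43j), 0.16-0.43j], [(-0.36+0j), 0.87+0.00j, 0.87-0.00j]]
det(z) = -0.00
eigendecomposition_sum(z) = [[-0.00-0.00j, -0j, -0.00+0.00j],[0.00+0.00j, (-0+0j), 0.00-0.00j],[0.00+0.00j, (-0+0j), 0.00-0.00j]] + [[-0.18-0.00j,  -0.18+0.07j,  (-0.03-0.11j)], [(-0.05+0.51j),  0.14+0.51j,  (-0.33+0.05j)], [0.86+0.42j,  (0.99+0.1j),  -0.13+0.62j]] + [[(-0.18+0j), (-0.18-0.07j), -0.03+0.11j], [(-0.05-0.51j), 0.14-0.51j, -0.33-0.05j], [0.86-0.42j, (0.99-0.1j), (-0.13-0.62j)]]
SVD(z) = [[-0.18, -0.17, 0.97], [0.08, -0.98, -0.16], [0.98, 0.05, 0.19]] @ diag([2.687902157651084, 0.7004869445085201, 0.00017739156510573778]) @ [[0.65, 0.75, -0.11], [0.34, -0.16, 0.93], [-0.68, 0.64, 0.36]]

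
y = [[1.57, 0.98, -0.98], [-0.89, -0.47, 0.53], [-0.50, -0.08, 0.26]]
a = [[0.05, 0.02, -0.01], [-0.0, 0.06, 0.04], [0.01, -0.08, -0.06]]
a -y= [[-1.52, -0.96, 0.97], [0.89, 0.53, -0.49], [0.51, 0.00, -0.32]]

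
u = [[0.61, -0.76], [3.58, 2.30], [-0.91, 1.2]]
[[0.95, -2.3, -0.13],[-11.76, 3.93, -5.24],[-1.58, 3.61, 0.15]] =u @[[-1.64, -0.56, -1.04], [-2.56, 2.58, -0.66]]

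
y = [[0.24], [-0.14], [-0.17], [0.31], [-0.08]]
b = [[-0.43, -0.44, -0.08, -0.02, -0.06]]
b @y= [[-0.03]]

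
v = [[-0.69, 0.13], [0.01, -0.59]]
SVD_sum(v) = [[-0.57, 0.33], [0.26, -0.15]] + [[-0.12, -0.2], [-0.25, -0.44]]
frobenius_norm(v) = 0.92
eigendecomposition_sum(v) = [[-0.64, 0.74],  [0.06, -0.07]] + [[-0.05, -0.61], [-0.05, -0.52]]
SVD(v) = [[-0.91, 0.42], [0.42, 0.91]] @ diag([0.7288295998699541, 0.5567830945291017]) @ [[0.87, -0.5], [-0.5, -0.87]]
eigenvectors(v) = [[-1.00, -0.76], [0.09, -0.65]]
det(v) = 0.41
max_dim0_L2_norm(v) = 0.69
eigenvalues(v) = [-0.7, -0.58]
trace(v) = -1.28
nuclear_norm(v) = 1.29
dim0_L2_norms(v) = [0.69, 0.6]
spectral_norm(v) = 0.73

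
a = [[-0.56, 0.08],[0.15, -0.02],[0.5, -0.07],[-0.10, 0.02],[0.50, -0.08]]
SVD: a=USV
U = [[-0.61, 0.27], [0.16, -0.22], [0.54, -0.39], [-0.11, -0.55], [0.54, 0.65]]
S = [0.93, 0.01]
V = [[0.99, -0.15], [-0.15, -0.99]]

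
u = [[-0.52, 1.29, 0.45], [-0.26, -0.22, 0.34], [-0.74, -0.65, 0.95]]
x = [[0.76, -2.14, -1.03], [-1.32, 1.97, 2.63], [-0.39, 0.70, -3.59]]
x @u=[[0.92, 2.12, -1.36], [-1.77, -3.85, 2.57], [2.68, 1.68, -3.35]]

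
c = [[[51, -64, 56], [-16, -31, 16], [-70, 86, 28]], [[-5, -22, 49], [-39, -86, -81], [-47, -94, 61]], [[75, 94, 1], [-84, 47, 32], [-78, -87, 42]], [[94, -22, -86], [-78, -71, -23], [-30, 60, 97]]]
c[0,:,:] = [[51, -64, 56], [-16, -31, 16], [-70, 86, 28]]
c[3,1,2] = -23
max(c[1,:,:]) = 61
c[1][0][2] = 49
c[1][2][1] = -94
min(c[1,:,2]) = -81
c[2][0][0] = 75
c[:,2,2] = [28, 61, 42, 97]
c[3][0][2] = -86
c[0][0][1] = -64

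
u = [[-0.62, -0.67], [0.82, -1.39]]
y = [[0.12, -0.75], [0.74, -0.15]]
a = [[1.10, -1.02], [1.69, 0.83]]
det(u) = 1.41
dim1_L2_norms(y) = [0.76, 0.76]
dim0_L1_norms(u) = [1.44, 2.06]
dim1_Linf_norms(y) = [0.75, 0.74]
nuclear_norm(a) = 3.33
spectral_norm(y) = 0.88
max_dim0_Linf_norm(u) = 1.39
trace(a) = 1.93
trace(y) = -0.03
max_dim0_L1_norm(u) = 2.06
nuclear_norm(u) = 2.50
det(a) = 2.64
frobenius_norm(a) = 2.41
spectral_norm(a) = 2.02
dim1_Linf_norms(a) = [1.1, 1.69]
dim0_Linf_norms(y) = [0.74, 0.75]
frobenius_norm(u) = 1.85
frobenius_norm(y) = 1.07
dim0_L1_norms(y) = [0.86, 0.9]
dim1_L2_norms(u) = [0.91, 1.61]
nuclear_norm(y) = 1.49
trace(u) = -2.01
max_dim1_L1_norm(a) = 2.52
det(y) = 0.54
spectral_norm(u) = 1.64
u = a @ y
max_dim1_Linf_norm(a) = 1.69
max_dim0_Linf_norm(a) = 1.69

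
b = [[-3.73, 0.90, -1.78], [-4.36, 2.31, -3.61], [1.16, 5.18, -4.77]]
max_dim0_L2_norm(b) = 6.24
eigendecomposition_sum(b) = [[(-1.81+0.4j), (0.41+1.14j), (-0.88-0.95j)], [-2.36+1.67j, (1.29+1.39j), (-1.84-0.82j)], [0.39+4.26j, (2.73-0.61j), (-2.42+1.74j)]] + [[(-1.81-0.4j),  0.41-1.14j,  (-0.88+0.95j)], [-2.36-1.67j,  1.29-1.39j,  -1.84+0.82j], [(0.39-4.26j),  (2.73+0.61j),  (-2.42-1.74j)]] + [[-0.11-0.00j, 0.08+0.00j, (-0.02-0j)], [(0.36+0j), -0.26-0.00j, (0.07+0j)], [0.38+0.00j, (-0.28-0j), 0.08+0.00j]]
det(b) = -6.17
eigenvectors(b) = [[-0.04-0.34j,(-0.04+0.34j),0.20+0.00j], [(-0.26-0.46j),-0.26+0.46j,(-0.67+0j)], [-0.78+0.00j,(-0.78-0j),(-0.72+0j)]]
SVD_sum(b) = [[-1.20, 1.93, -2.24], [-2.09, 3.37, -3.91], [-2.27, 3.66, -4.25]] + [[-2.51, -1.10, 0.39], [-2.29, -1.00, 0.36], [3.43, 1.51, -0.54]] + [[-0.02, 0.07, 0.07],[0.02, -0.06, -0.06],[-0.00, 0.01, 0.01]]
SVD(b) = [[-0.36, 0.52, 0.77], [-0.63, 0.47, -0.61], [-0.69, -0.71, 0.16]] @ diag([8.82025938876839, 5.3278332198857425, 0.13121545612080815]) @ [[0.37, -0.61, 0.7], [-0.91, -0.4, 0.14], [-0.19, 0.69, 0.70]]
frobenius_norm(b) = 10.31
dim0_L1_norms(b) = [9.25, 8.39, 10.16]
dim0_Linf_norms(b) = [4.36, 5.18, 4.77]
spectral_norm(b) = 8.82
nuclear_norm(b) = 14.28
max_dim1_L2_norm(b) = 7.14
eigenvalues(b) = [(-2.95+3.53j), (-2.95-3.53j), (-0.29+0j)]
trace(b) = -6.19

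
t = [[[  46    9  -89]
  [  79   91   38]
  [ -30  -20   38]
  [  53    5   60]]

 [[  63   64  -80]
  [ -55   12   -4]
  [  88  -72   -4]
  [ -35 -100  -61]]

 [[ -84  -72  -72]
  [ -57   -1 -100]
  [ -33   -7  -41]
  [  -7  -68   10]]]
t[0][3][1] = 5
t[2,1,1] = -1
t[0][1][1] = 91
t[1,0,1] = 64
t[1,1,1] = 12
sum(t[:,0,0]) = 25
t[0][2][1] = -20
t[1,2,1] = -72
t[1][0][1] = 64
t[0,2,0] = -30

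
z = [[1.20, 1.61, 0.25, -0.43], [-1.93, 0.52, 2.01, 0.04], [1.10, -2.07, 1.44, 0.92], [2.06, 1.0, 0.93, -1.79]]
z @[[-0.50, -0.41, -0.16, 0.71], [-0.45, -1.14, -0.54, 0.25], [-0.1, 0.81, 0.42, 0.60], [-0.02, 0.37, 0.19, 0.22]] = [[-1.34, -2.28, -1.04, 1.31], [0.53, 1.84, 0.88, -0.03], [0.22, 3.42, 1.72, 1.33], [-1.54, -1.89, -0.82, 1.88]]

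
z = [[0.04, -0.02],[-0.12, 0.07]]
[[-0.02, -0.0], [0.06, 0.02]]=z@ [[-0.28, 0.23], [0.39, 0.71]]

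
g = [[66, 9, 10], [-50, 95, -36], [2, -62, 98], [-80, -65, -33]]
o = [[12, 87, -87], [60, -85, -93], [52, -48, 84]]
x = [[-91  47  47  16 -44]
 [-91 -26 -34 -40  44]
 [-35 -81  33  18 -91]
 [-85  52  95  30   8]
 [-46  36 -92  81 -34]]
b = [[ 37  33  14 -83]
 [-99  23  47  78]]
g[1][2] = -36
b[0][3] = -83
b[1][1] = 23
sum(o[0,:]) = 12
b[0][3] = -83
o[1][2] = -93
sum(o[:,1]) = -46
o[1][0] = 60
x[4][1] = 36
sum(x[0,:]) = -25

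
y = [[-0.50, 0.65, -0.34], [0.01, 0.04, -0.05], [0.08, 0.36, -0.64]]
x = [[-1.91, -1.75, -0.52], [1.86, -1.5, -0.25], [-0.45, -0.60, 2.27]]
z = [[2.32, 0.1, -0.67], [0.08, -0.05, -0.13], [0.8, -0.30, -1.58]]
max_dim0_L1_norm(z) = 3.2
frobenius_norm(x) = 4.30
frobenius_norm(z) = 3.02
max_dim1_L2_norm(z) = 2.42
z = y @ x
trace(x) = -1.14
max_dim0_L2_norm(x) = 2.7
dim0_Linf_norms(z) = [2.32, 0.3, 1.58]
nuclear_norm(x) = 7.41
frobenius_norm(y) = 1.16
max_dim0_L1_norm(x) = 4.22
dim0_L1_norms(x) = [4.22, 3.85, 3.04]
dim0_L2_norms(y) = [0.51, 0.74, 0.73]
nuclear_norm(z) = 3.98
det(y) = 0.01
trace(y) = -1.10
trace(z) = 0.69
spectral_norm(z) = 2.78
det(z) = 0.08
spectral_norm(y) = 1.05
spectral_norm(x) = 2.78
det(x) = 14.91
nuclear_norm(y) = 1.55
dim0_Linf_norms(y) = [0.5, 0.65, 0.64]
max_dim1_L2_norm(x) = 2.64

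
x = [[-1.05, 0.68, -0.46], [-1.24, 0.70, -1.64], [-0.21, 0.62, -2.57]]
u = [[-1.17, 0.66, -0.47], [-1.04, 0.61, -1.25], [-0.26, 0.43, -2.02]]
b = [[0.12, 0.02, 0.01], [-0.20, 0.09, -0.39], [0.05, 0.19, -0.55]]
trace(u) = -2.58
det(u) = -0.22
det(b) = -0.00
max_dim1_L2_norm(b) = 0.58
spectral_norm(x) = 3.44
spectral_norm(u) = 2.82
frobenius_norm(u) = 3.06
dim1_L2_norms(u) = [1.42, 1.74, 2.08]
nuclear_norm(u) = 4.08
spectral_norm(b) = 0.71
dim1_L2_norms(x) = [1.33, 2.17, 2.65]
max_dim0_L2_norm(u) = 2.42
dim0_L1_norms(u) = [2.47, 1.7, 3.74]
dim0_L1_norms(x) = [2.5, 2.0, 4.67]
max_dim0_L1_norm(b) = 0.95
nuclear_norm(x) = 4.92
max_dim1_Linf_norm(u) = 2.02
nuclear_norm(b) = 0.94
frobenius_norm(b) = 0.75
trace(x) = -2.92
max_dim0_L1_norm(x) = 4.67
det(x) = -0.83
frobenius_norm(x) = 3.68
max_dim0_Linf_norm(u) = 2.02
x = u + b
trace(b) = -0.34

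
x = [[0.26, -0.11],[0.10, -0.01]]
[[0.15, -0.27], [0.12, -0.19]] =x @ [[1.43, -2.19], [1.99, -2.74]]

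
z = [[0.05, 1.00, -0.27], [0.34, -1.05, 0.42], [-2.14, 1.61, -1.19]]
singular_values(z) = [3.18, 0.97, 0.0]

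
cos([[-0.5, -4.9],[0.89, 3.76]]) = [[2.01, 4.75], [-0.86, -2.12]]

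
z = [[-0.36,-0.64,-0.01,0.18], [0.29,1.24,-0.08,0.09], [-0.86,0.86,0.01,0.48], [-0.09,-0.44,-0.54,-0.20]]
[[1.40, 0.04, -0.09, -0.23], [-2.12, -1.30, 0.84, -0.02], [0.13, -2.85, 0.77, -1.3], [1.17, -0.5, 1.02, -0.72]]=z@[[-1.69, 1.62, 0.04, 1.52], [-1.33, -1.24, 0.43, -0.34], [-0.68, 1.98, -2.6, 1.14], [-0.35, -0.85, 0.96, 0.59]]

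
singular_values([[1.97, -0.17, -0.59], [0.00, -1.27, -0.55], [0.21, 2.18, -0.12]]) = [2.54, 2.08, 0.48]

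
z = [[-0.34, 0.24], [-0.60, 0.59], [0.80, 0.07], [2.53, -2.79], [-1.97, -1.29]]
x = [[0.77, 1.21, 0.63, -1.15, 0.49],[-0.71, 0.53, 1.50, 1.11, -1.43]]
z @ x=[[-0.43, -0.28, 0.15, 0.66, -0.51], [-0.88, -0.41, 0.51, 1.34, -1.14], [0.57, 1.01, 0.61, -0.84, 0.29], [3.93, 1.58, -2.59, -6.01, 5.23], [-0.60, -3.07, -3.18, 0.83, 0.88]]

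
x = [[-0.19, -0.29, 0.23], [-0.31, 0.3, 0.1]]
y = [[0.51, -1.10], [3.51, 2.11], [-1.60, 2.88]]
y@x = [[0.24,-0.48,0.01], [-1.32,-0.38,1.02], [-0.59,1.33,-0.08]]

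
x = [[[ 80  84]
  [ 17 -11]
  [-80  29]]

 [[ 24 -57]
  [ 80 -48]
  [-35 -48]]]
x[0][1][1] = -11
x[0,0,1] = 84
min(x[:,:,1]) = -57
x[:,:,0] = [[80, 17, -80], [24, 80, -35]]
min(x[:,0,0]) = 24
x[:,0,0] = [80, 24]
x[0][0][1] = 84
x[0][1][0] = 17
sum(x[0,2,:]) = -51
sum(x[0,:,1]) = 102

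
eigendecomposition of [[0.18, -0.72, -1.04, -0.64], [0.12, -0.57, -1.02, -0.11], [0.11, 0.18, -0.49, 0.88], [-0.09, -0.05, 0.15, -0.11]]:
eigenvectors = [[(0.66+0j),(0.66-0j),(-0.89+0j),-0.67+0.00j], [(0.63-0.09j),(0.63+0.09j),(-0.32+0j),0.59+0.00j], [(0.06-0.37j),0.06+0.37j,0.13+0.00j,(-0.38+0j)], [(0.02+0.12j),(0.02-0.12j),(0.29+0j),-0.24+0.00j]]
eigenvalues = [(-0.63+0.57j), (-0.63-0.57j), (0.29+0j), (-0.01+0j)]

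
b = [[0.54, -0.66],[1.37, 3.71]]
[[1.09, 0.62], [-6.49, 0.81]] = b @ [[-0.08, 0.97], [-1.72, -0.14]]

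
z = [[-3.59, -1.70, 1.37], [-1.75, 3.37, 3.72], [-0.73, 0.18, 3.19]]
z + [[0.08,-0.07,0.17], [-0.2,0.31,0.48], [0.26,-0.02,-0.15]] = [[-3.51, -1.77, 1.54], [-1.95, 3.68, 4.20], [-0.47, 0.16, 3.04]]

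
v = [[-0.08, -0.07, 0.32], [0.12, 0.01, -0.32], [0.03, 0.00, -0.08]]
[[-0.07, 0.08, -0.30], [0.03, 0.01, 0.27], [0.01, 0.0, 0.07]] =v@[[-0.69,1.42,-0.94], [0.15,-0.42,-0.12], [-0.36,0.50,-1.21]]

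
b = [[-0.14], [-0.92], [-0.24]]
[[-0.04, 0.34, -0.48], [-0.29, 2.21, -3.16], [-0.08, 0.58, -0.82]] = b @[[0.32, -2.4, 3.43]]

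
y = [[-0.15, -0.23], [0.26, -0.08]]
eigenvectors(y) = [[0.10-0.68j, 0.10+0.68j], [(-0.73+0j), -0.73-0.00j]]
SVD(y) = [[-0.72, 0.69],[0.69, 0.72]] @ diag([0.3087262375838067, 0.23256850652516764]) @ [[0.93, 0.36],[0.36, -0.93]]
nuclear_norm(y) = 0.54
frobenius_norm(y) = 0.39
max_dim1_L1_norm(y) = 0.38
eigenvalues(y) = [(-0.12+0.24j), (-0.12-0.24j)]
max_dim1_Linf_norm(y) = 0.26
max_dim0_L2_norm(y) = 0.3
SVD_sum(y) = [[-0.21, -0.08], [0.20, 0.08]] + [[0.06, -0.15], [0.06, -0.16]]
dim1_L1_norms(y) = [0.38, 0.34]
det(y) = 0.07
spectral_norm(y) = 0.31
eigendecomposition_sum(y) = [[-0.08+0.11j, -0.11-0.05j], [(0.13+0.06j), -0.04+0.13j]] + [[-0.08-0.11j, -0.11+0.05j], [(0.13-0.06j), -0.04-0.13j]]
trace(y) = -0.23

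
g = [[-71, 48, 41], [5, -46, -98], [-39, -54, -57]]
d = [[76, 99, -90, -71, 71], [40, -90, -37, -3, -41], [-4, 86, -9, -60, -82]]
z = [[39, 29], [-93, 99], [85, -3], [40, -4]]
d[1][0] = 40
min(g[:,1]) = -54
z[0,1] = 29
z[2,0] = 85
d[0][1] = 99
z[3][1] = -4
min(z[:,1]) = -4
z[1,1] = 99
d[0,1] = 99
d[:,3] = [-71, -3, -60]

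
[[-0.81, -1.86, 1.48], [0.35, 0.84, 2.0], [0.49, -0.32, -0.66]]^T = [[-0.81,0.35,0.49], [-1.86,0.84,-0.32], [1.48,2.00,-0.66]]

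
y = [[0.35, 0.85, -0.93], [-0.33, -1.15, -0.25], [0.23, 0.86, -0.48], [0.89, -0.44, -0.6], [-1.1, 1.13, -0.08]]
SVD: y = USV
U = [[-0.41,0.56,-0.36], [0.45,-0.15,-0.83], [-0.39,0.34,-0.02], [0.26,0.61,-0.14], [-0.64,-0.42,-0.4]]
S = [2.14, 1.66, 0.85]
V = [[0.26, -0.95, 0.16], [0.8, 0.12, -0.59], [0.54, 0.28, 0.79]]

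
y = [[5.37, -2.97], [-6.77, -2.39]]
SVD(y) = [[-0.62, 0.78], [0.78, 0.62]] @ diag([8.641220422449924, 3.812100419799341]) @ [[-1.0, -0.00],[0.00, -1.0]]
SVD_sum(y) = [[5.36, 0.02], [-6.78, -0.03]] + [[0.01, -2.99], [0.01, -2.36]]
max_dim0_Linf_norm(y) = 6.77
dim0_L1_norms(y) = [12.14, 5.36]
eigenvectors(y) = [[0.82, 0.29], [-0.57, 0.96]]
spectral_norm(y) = 8.64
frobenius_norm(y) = 9.44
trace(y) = 2.98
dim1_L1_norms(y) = [8.34, 9.16]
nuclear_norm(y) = 12.45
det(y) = -32.94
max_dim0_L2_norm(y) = 8.64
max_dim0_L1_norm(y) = 12.14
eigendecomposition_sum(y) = [[6.14, -1.86],[-4.24, 1.28]] + [[-0.77, -1.11], [-2.53, -3.67]]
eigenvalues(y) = [7.42, -4.44]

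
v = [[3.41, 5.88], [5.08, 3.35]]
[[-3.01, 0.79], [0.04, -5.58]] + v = [[0.40, 6.67], [5.12, -2.23]]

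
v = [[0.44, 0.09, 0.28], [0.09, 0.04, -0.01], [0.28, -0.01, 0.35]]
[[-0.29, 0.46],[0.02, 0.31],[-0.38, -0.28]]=v @ [[-0.12, 2.16], [0.43, 2.16], [-0.99, -2.46]]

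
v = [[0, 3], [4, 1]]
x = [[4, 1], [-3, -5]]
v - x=[[-4, 2], [7, 6]]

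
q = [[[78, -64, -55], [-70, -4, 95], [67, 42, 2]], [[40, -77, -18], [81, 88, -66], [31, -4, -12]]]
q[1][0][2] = -18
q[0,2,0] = 67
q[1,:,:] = [[40, -77, -18], [81, 88, -66], [31, -4, -12]]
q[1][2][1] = -4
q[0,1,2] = 95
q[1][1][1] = 88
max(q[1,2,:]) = 31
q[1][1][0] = 81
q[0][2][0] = 67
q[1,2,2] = -12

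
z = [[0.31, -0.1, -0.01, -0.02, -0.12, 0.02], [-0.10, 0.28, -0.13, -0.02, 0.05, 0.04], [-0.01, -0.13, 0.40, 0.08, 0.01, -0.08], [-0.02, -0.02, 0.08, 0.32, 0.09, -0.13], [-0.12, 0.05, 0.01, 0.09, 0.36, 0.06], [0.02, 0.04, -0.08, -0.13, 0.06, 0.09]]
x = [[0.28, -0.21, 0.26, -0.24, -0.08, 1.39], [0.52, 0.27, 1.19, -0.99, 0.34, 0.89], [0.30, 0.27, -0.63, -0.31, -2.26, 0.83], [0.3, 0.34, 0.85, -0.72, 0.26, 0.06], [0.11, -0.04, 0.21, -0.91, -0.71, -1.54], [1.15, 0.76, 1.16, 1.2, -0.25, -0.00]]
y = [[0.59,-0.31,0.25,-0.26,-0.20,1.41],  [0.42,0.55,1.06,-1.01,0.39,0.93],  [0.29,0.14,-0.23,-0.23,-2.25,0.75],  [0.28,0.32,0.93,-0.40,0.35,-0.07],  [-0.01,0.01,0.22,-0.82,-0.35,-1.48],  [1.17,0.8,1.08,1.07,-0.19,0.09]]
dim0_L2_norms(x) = [1.37, 0.94, 2.0, 1.98, 2.42, 2.41]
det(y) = -2.01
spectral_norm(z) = 0.56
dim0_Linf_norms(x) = [1.15, 0.76, 1.19, 1.2, 2.26, 1.54]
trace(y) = 0.25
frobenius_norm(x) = 4.72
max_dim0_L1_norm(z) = 0.71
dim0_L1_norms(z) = [0.58, 0.62, 0.71, 0.66, 0.69, 0.42]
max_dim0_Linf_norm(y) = 2.25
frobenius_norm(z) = 0.87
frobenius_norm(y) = 4.56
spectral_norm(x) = 2.63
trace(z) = 1.76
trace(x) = -1.51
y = x + z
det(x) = -0.02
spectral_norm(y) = 2.75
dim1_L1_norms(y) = [3.02, 4.36, 3.89, 2.35, 2.89, 4.4]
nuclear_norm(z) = 1.77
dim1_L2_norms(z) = [0.35, 0.33, 0.44, 0.37, 0.4, 0.19]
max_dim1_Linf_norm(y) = 2.25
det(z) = -0.00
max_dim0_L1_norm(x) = 4.71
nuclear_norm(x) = 9.71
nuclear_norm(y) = 9.62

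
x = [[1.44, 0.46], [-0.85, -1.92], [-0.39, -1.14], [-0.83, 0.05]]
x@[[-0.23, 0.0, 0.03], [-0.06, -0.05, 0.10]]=[[-0.36, -0.02, 0.09], [0.31, 0.10, -0.22], [0.16, 0.06, -0.13], [0.19, -0.0, -0.02]]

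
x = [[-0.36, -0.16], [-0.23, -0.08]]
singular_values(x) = [0.46, 0.02]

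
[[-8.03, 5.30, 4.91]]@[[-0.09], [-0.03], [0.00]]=[[0.56]]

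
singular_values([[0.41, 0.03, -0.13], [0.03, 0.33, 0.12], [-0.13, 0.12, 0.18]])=[0.47, 0.38, 0.07]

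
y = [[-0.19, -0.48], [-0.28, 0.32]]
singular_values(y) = [0.58, 0.34]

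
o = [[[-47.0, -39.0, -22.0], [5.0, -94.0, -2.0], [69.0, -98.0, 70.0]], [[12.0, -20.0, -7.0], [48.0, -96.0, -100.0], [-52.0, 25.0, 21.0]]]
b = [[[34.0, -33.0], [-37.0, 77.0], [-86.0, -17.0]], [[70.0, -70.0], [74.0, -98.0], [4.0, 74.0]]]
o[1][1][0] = 48.0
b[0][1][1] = 77.0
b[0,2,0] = -86.0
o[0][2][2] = 70.0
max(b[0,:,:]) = 77.0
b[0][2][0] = -86.0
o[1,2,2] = 21.0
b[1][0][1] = -70.0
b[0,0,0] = 34.0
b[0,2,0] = -86.0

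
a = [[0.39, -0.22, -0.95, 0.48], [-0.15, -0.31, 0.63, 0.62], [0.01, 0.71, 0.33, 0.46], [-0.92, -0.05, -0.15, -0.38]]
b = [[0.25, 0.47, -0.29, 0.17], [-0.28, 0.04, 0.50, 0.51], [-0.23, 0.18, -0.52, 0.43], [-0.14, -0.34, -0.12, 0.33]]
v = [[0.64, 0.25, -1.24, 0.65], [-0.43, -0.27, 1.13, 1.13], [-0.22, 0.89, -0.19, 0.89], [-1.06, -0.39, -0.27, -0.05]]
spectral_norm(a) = 1.29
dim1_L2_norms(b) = [0.63, 0.77, 0.74, 0.51]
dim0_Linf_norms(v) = [1.06, 0.89, 1.24, 1.13]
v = a + b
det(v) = -2.57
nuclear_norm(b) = 2.45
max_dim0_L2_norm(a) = 1.2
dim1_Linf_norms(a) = [0.95, 0.63, 0.71, 0.92]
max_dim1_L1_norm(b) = 1.36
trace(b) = 0.10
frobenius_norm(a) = 2.02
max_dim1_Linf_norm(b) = 0.52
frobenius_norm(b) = 1.34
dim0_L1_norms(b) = [0.9, 1.03, 1.43, 1.44]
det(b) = -0.08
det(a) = -0.76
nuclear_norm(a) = 3.89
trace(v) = 0.13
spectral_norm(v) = 1.94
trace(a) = 0.03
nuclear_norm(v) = 5.43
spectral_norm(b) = 0.86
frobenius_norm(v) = 2.87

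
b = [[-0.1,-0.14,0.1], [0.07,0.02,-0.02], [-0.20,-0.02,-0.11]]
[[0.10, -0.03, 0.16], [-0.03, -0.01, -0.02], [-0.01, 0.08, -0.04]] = b @ [[-0.19, -0.25, 0.07], [-0.23, 0.16, -0.91], [0.47, -0.3, 0.38]]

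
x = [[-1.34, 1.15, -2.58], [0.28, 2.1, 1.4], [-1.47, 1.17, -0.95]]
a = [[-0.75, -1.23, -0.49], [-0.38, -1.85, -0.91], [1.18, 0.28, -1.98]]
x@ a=[[-2.48, -1.20, 4.72], [0.64, -3.84, -4.82], [-0.46, -0.62, 1.54]]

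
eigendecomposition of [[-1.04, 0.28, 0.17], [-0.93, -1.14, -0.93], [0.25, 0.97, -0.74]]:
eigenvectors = [[0.70+0.00j, 0.08+0.19j, (0.08-0.19j)], [(0.12+0j), -0.73+0.00j, (-0.73-0j)], [(-0.7+0j), 0.13+0.64j, 0.13-0.64j]]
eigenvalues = [(-1.16+0j), (-0.88+1.05j), (-0.88-1.05j)]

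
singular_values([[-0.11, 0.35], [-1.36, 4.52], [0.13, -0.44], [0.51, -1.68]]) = [5.07, 0.01]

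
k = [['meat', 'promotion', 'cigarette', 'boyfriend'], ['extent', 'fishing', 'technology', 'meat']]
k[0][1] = 'promotion'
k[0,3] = 'boyfriend'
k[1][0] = 'extent'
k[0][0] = 'meat'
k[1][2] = 'technology'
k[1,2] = 'technology'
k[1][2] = 'technology'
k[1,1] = 'fishing'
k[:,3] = ['boyfriend', 'meat']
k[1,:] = ['extent', 'fishing', 'technology', 'meat']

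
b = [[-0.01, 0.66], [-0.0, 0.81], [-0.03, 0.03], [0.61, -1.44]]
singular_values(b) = [1.85, 0.34]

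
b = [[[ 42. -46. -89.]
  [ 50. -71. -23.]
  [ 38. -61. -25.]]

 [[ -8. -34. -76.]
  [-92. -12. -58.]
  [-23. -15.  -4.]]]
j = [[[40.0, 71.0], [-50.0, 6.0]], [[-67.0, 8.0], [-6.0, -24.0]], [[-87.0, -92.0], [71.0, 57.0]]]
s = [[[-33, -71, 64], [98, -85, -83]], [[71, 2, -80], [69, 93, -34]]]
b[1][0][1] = -34.0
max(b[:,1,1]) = -12.0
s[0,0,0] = -33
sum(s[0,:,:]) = -110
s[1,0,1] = 2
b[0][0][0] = 42.0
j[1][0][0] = -67.0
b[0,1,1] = -71.0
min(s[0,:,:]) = -85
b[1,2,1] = -15.0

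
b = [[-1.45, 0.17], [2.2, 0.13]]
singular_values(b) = [2.63, 0.21]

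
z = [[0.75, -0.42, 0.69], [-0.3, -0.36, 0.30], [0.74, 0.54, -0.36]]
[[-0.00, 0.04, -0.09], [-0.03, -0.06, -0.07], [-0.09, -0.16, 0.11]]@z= [[-0.08,-0.06,0.04], [-0.06,-0.00,-0.01], [0.06,0.15,-0.15]]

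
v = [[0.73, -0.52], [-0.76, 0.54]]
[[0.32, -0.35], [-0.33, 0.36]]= v @ [[0.47,0.05], [0.05,0.74]]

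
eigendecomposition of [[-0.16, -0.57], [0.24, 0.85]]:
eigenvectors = [[-0.96, 0.56], [0.27, -0.83]]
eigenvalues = [0.0, 0.69]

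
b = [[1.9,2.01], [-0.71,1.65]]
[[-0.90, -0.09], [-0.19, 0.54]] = b@[[-0.24, -0.27], [-0.22, 0.21]]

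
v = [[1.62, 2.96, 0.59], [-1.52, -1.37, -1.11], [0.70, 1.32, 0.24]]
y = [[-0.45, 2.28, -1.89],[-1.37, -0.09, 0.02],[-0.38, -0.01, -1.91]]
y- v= [[-2.07, -0.68, -2.48], [0.15, 1.28, 1.13], [-1.08, -1.33, -2.15]]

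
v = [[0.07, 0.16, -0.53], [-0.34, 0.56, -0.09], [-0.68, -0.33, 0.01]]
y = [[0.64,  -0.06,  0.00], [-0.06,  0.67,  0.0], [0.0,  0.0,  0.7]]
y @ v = [[0.07, 0.07, -0.33], [-0.23, 0.37, -0.03], [-0.48, -0.23, 0.01]]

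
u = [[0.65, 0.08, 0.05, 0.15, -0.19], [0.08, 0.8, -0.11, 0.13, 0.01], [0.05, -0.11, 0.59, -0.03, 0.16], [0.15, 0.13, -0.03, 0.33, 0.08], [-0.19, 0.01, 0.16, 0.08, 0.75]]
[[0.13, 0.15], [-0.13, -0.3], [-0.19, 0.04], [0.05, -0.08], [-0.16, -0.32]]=u@[[0.19, 0.17], [-0.25, -0.36], [-0.34, 0.09], [0.17, -0.06], [-0.11, -0.39]]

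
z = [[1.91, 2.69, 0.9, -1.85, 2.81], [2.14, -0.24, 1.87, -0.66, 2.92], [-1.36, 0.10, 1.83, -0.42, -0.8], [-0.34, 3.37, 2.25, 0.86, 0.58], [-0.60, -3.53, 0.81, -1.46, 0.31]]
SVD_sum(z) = [[1.58,  3.11,  1.53,  -0.46,  2.34], [0.99,  1.95,  0.96,  -0.29,  1.46], [-0.06,  -0.11,  -0.05,  0.02,  -0.08], [1.12,  2.21,  1.09,  -0.33,  1.66], [-0.73,  -1.43,  -0.7,  0.21,  -1.08]] + [[0.38, -0.76, 0.15, -0.49, 0.56], [0.95, -1.89, 0.37, -1.22, 1.4], [-0.17, 0.33, -0.06, 0.21, -0.25], [-0.72, 1.44, -0.28, 0.92, -1.06], [1.01, -2.03, 0.39, -1.3, 1.50]] + [[0.29,0.07,-0.52,0.05,0.07], [-0.16,-0.04,0.29,-0.03,-0.04], [-1.11,-0.25,2.02,-0.18,-0.27], [-0.76,-0.17,1.39,-0.12,-0.19], [-0.68,-0.16,1.24,-0.11,-0.17]] + [[-0.33, 0.28, -0.25, -0.95, -0.17], [0.30, -0.26, 0.23, 0.88, 0.15], [-0.15, 0.13, -0.12, -0.44, -0.08], [0.12, -0.10, 0.09, 0.36, 0.06], [-0.1, 0.08, -0.08, -0.29, -0.05]] + [[-0.01, -0.00, -0.00, 0.00, 0.01], [0.06, 0.0, 0.02, -0.02, -0.06], [0.12, 0.00, 0.05, -0.03, -0.12], [-0.10, -0.00, -0.04, 0.03, 0.1], [-0.1, -0.0, -0.04, 0.03, 0.1]]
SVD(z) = [[-0.69, -0.23, 0.19, 0.66, 0.04],[-0.43, -0.59, -0.10, -0.61, -0.30],[0.02, 0.10, -0.72, 0.3, -0.62],[-0.49, 0.44, -0.49, -0.25, 0.51],[0.32, -0.63, -0.44, 0.2, 0.52]] @ diag([6.524556718056992, 4.844441764812521, 3.2547974629860454, 1.6513478014949774, 0.3006451955958452]) @ [[-0.35, -0.69, -0.34, 0.1, -0.52], [-0.33, 0.67, -0.13, 0.43, -0.49], [0.48, 0.11, -0.86, 0.08, 0.12], [-0.30, 0.25, -0.23, -0.88, -0.15], [-0.67, -0.01, -0.26, 0.18, 0.67]]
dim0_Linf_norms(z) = [2.14, 3.53, 2.25, 1.85, 2.92]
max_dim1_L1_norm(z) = 10.16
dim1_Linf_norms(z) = [2.81, 2.92, 1.83, 3.37, 3.53]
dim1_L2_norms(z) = [4.8, 4.13, 2.45, 4.2, 3.96]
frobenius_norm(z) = 8.91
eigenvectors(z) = [[(0.57+0j), 0.57-0.00j, 0.67+0.00j, -0.61+0.00j, -0.67+0.00j], [0.42+0.14j, (0.42-0.14j), -0.44+0.00j, (-0.11+0j), -0.08+0.00j], [(-0.08+0.18j), -0.08-0.18j, 0.24+0.00j, 0.52+0.00j, -0.19+0.00j], [0.32-0.16j, (0.32+0.16j), 0.46+0.00j, 0.57+0.00j, (0.28+0j)], [(-0.21+0.52j), (-0.21-0.52j), -0.29+0.00j, (0.14+0j), 0.66+0.00j]]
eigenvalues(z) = [(1.7+4.01j), (1.7-4.01j), (-1.97+0j), (2.74+0j), (0.5+0j)]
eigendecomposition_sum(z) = [[0.96+0.05j,0.94+1.26j,(1.14-0.89j),(-0.18+1.23j),(1.51-0.58j)], [(0.7+0.27j),0.39+1.16j,(1.06-0.38j),(-0.43+0.86j),(1.25-0.06j)], [-0.14+0.29j,-0.52+0.12j,(0.12+0.48j),-0.36-0.22j,-0.02+0.55j], [(0.56-0.25j),(0.9+0.45j),0.40-0.84j,(0.25+0.75j),0.69-0.76j], [-0.39+0.86j,(-1.48+0.4j),0.40+1.36j,(-1.05-0.61j),(-0.02+1.58j)]] + [[0.96-0.05j, 0.94-1.26j, 1.14+0.89j, -0.18-1.23j, (1.51+0.58j)], [(0.7-0.27j), 0.39-1.16j, 1.06+0.38j, (-0.43-0.86j), 1.25+0.06j], [-0.14-0.29j, (-0.52-0.12j), 0.12-0.48j, (-0.36+0.22j), (-0.02-0.55j)], [(0.56+0.25j), 0.90-0.45j, 0.40+0.84j, (0.25-0.75j), (0.69+0.76j)], [-0.39-0.86j, (-1.48-0.4j), (0.4-1.36j), (-1.05+0.61j), -0.02-1.58j]] + [[(-0.91-0j), (1.39-0j), (-0.03+0j), (-0.55-0j), (-0.53-0j)],[0.59+0.00j, -0.90+0.00j, 0.02-0.00j, (0.36+0j), (0.35+0j)],[(-0.33-0j), 0.50-0.00j, (-0.01+0j), -0.20-0.00j, (-0.19-0j)],[(-0.63-0j), (0.96-0j), -0.02+0.00j, (-0.38-0j), (-0.37-0j)],[(0.39+0j), (-0.59+0j), (0.01-0j), (0.23+0j), (0.23+0j)]] + [[(0.88-0j), -0.71+0.00j, -1.75-0.00j, (-0.68+0j), 0.58-0.00j], [0.16-0.00j, (-0.13+0j), -0.31-0.00j, (-0.12+0j), 0.10-0.00j], [-0.75+0.00j, (0.6-0j), (1.48+0j), 0.57-0.00j, -0.49+0.00j], [(-0.83+0j), 0.67-0.00j, (1.64+0j), 0.64-0.00j, (-0.54+0j)], [(-0.2+0j), (0.16-0j), (0.39+0j), 0.15-0.00j, (-0.13+0j)]] + [[(0.01-0j), (0.13-0j), (0.39-0j), (-0.26+0j), (-0.25-0j)], [0.00-0.00j, 0.02-0.00j, (0.05-0j), (-0.03+0j), (-0.03-0j)], [-0j, 0.04-0.00j, (0.12-0j), (-0.07+0j), -0.07-0.00j], [(-0.01+0j), (-0.05+0j), (-0.16+0j), (0.11-0j), (0.1+0j)], [-0.01+0.00j, -0.13+0.00j, (-0.39+0j), (0.25-0j), (0.25+0j)]]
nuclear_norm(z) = 16.58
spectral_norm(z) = 6.52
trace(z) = 4.67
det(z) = -51.08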